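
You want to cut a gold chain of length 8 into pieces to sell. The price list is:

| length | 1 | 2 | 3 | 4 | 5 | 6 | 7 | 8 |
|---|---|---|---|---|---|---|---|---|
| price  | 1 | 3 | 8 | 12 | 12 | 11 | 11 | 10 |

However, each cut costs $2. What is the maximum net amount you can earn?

22

Consider every possible first cut. r[k] is the best of p[i]+r[k−i] over all sellable i≤k, charging 2 whenever i<k.
r[1] = 1
r[2] = max(1+1-2, 3+0) = 3
r[3] = max(1+3-2, 3+1-2, 8+0) = 8
r[4] = max(1+8-2, 3+3-2, 8+1-2, 12+0) = 12
r[5] = max(1+12-2, 3+8-2, 8+3-2, 12+1-2, 12+0) = 12
r[6] = max(1+12-2, 3+12-2, 8+8-2, 12+3-2, 12+1-2, 11+0) = 14
r[7] = max(1+14-2, 3+12-2, 8+12-2, …, 11+1-2, 11+0) = 18
r[8] = max(1+18-2, 3+14-2, 8+12-2, …, 11+1-2, 10+0) = 22
One optimal plan: pieces 4 + 4 (1 cut) → $24 − $2 = $22.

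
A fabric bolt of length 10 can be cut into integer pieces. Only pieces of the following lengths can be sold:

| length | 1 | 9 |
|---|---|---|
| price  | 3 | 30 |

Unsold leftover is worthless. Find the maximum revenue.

33

Consider every possible first cut. best[k] is the best of p[i]+best[k−i] over all sellable i≤k.
best[1] = 3
best[2] = 6  (first piece 1, then best[1]=3)
best[3] = 9  (first piece 1, then best[2]=6)
best[4] = 12  (first piece 1, then best[3]=9)
best[5] = 15  (first piece 1, then best[4]=12)
best[6] = 18  (first piece 1, then best[5]=15)
best[7] = 21  (first piece 1, then best[6]=18)
best[8] = 24  (first piece 1, then best[7]=21)
best[9] = max(3+24, 30+0) = 30
best[10] = max(3+30, 30+3) = 33
One optimal cutting: 9 + 1 → $33.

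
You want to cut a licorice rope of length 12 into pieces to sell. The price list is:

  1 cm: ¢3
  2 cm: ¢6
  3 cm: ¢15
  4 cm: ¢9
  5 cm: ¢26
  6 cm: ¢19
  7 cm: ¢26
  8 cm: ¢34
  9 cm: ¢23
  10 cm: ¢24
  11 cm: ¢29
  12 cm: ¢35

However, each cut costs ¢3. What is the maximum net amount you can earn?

Let v[k] be the best obtainable value from length k. For each k, try every first piece i and keep the best of price[i] + v[k−i] minus the 3 cut fee when i<k.
v[1] = 3
v[2] = max(3+3-3, 6+0) = 6
v[3] = max(3+6-3, 6+3-3, 15+0) = 15
v[4] = max(3+15-3, 6+6-3, 15+3-3, 9+0) = 15
v[5] = max(3+15-3, 6+15-3, 15+6-3, 9+3-3, 26+0) = 26
v[6] = max(3+26-3, 6+15-3, 15+15-3, 9+6-3, 26+3-3, 19+0) = 27
v[7] = max(3+27-3, 6+26-3, 15+15-3, …, 19+3-3, 26+0) = 29
v[8] = max(3+29-3, 6+27-3, 15+26-3, …, 26+3-3, 34+0) = 38
v[9] = max(3+38-3, 6+29-3, 15+27-3, …, 34+3-3, 23+0) = 39
v[10] = max(3+39-3, 6+38-3, 15+29-3, …, 23+3-3, 24+0) = 49
v[11] = max(3+49-3, 6+39-3, 15+38-3, …, 24+3-3, 29+0) = 50
v[12] = max(3+50-3, 6+49-3, 15+39-3, …, 29+3-3, 35+0) = 52
One optimal plan: pieces 5 + 5 + 2 (2 cuts) → ¢58 − ¢6 = ¢52.

52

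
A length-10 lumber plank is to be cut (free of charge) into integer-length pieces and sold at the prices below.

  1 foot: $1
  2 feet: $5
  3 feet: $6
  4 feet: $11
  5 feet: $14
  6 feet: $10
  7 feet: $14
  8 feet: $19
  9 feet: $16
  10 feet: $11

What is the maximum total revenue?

Let best[k] be the best obtainable value from length k. For each k, try every first piece i and keep the best of price[i] + best[k−i].
best[1] = 1
best[2] = max(1+1, 5+0) = 5
best[3] = max(1+5, 5+1, 6+0) = 6
best[4] = max(1+6, 5+5, 6+1, 11+0) = 11
best[5] = max(1+11, 5+6, 6+5, 11+1, 14+0) = 14
best[6] = max(1+14, 5+11, 6+6, 11+5, 14+1, 10+0) = 16
best[7] = max(1+16, 5+14, 6+11, …, 10+1, 14+0) = 19
best[8] = max(1+19, 5+16, 6+14, …, 14+1, 19+0) = 22
best[9] = max(1+22, 5+19, 6+16, …, 19+1, 16+0) = 25
best[10] = max(1+25, 5+22, 6+19, …, 16+1, 11+0) = 28
One optimal cutting: 5 + 5 → $14 + $14 = $28.

28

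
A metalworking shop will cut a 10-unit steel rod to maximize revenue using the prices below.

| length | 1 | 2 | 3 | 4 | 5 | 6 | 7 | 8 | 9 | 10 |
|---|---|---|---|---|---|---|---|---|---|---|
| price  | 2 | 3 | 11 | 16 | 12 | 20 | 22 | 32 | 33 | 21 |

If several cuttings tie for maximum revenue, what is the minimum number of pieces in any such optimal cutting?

Build r[k] bottom-up: r[k] = max over allowed piece i of (p[i] + r[k−i]).
r[1] = 2
r[2] = max(2+2, 3+0) = 4
r[3] = max(2+4, 3+2, 11+0) = 11
r[4] = max(2+11, 3+4, 11+2, 16+0) = 16
r[5] = max(2+16, 3+11, 11+4, 16+2, 12+0) = 18
r[6] = max(2+18, 3+16, 11+11, 16+4, 12+2, 20+0) = 22
r[7] = max(2+22, 3+18, 11+16, …, 20+2, 22+0) = 27
r[8] = max(2+27, 3+22, 11+18, …, 22+2, 32+0) = 32
r[9] = max(2+32, 3+27, 11+22, …, 32+2, 33+0) = 34
r[10] = max(2+34, 3+32, 11+27, …, 33+2, 21+0) = 38
Maximum revenue is $38.
Now minimize piece count subject to staying optimal: for each k, pieces[k] = 1 + min over i with p[i]+r[k−i]=r[k] of pieces[k−i].
pieces[7] = 2
pieces[8] = 1
pieces[9] = 2
pieces[10] = 3

3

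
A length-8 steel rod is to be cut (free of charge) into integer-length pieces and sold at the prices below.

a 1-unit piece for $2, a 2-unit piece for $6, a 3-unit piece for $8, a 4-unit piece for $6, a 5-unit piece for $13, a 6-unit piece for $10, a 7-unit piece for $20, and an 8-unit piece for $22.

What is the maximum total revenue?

24

Let best[k] be the best obtainable value from length k. For each k, try every first piece i and keep the best of price[i] + best[k−i].
best[1] = 2
best[2] = max(2+2, 6+0) = 6
best[3] = max(2+6, 6+2, 8+0) = 8
best[4] = max(2+8, 6+6, 8+2, 6+0) = 12
best[5] = max(2+12, 6+8, 8+6, 6+2, 13+0) = 14
best[6] = max(2+14, 6+12, 8+8, 6+6, 13+2, 10+0) = 18
best[7] = max(2+18, 6+14, 8+12, …, 10+2, 20+0) = 20
best[8] = max(2+20, 6+18, 8+14, …, 20+2, 22+0) = 24
One optimal cutting: 2 + 2 + 2 + 2 → $6 + $6 + $6 + $6 = $24.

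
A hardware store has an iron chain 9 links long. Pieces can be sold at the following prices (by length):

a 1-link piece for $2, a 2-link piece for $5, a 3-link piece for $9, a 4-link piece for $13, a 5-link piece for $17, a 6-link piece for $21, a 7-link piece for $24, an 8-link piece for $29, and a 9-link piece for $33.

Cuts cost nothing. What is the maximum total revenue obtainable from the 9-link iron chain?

Build R[k] bottom-up: R[k] = max over allowed piece i of (p[i] + R[k−i]).
R[1] = 2
R[2] = max(2+2, 5+0) = 5
R[3] = max(2+5, 5+2, 9+0) = 9
R[4] = max(2+9, 5+5, 9+2, 13+0) = 13
R[5] = max(2+13, 5+9, 9+5, 13+2, 17+0) = 17
R[6] = max(2+17, 5+13, 9+9, 13+5, 17+2, 21+0) = 21
R[7] = max(2+21, 5+17, 9+13, …, 21+2, 24+0) = 24
R[8] = max(2+24, 5+21, 9+17, …, 24+2, 29+0) = 29
R[9] = max(2+29, 5+24, 9+21, …, 29+2, 33+0) = 33
Best is to sell the whole 9-link piece uncut for $33.

33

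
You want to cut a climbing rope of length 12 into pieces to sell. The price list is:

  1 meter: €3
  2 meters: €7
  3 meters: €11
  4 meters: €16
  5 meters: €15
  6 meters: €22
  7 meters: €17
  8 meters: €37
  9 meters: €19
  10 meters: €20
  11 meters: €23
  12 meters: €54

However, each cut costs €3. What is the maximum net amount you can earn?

Let net[k] be the best obtainable value from length k. For each k, try every first piece i and keep the best of price[i] + net[k−i] minus the 3 cut fee when i<k.
net[1] = 3
net[2] = 7
net[3] = 11
net[4] = 16
net[5] = 16  (first piece 1, then net[4]=16)
net[6] = 22
net[7] = 24  (first piece 3, then net[4]=16)
net[8] = 37
net[9] = 37  (first piece 1, then net[8]=37)
net[10] = 41  (first piece 2, then net[8]=37)
net[11] = 45  (first piece 3, then net[8]=37)
net[12] = 54
Best is to make no cuts and sell whole for €54.

54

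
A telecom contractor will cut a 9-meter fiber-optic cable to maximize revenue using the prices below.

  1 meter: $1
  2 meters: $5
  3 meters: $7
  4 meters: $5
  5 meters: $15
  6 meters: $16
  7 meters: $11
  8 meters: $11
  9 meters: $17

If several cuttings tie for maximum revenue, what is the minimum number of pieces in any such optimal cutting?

Consider every possible first cut. r[k] is the best of p[i]+r[k−i] over all sellable i≤k.
r[1] = 1
r[2] = 5
r[3] = 7
r[4] = 10  (first piece 2, then r[2]=5)
r[5] = 15
r[6] = 16  (first piece 1, then r[5]=15)
r[7] = 20  (first piece 2, then r[5]=15)
r[8] = 22  (first piece 3, then r[5]=15)
r[9] = 25  (first piece 2, then r[7]=20)
Maximum revenue is $25.
Now minimize piece count subject to staying optimal: for each k, pieces[k] = 1 + min over i with p[i]+r[k−i]=r[k] of pieces[k−i].
pieces[6] = 1
pieces[7] = 2
pieces[8] = 2
pieces[9] = 3

3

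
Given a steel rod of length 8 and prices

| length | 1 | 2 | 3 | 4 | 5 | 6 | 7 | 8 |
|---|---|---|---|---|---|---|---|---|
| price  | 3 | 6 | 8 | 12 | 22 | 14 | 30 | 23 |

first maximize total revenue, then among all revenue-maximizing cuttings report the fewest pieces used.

2

Build r[k] bottom-up: r[k] = max over allowed piece i of (p[i] + r[k−i]).
r[1] = 3
r[2] = max(3+3, 6+0) = 6
r[3] = max(3+6, 6+3, 8+0) = 9
r[4] = max(3+9, 6+6, 8+3, 12+0) = 12
r[5] = max(3+12, 6+9, 8+6, 12+3, 22+0) = 22
r[6] = max(3+22, 6+12, 8+9, 12+6, 22+3, 14+0) = 25
r[7] = max(3+25, 6+22, 8+12, …, 14+3, 30+0) = 30
r[8] = max(3+30, 6+25, 8+22, …, 30+3, 23+0) = 33
Maximum revenue is $33.
Now minimize piece count subject to staying optimal: for each k, pieces[k] = 1 + min over i with p[i]+r[k−i]=r[k] of pieces[k−i].
pieces[5] = 1
pieces[6] = 2
pieces[7] = 1
pieces[8] = 2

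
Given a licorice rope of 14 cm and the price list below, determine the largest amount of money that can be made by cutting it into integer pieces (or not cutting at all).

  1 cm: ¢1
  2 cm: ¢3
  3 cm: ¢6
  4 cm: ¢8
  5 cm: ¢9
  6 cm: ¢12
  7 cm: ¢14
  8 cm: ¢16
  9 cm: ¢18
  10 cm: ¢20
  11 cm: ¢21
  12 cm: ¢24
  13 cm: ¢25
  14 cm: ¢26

28

Consider every possible first cut. v[k] is the best of p[i]+v[k−i] over all sellable i≤k.
v[1] = 1
v[2] = 3
v[3] = 6
v[4] = 8
v[5] = 9  (first piece 1, then v[4]=8)
v[6] = 12  (first piece 3, then v[3]=6)
v[7] = 14  (first piece 3, then v[4]=8)
v[8] = 16  (first piece 4, then v[4]=8)
v[9] = 18  (first piece 3, then v[6]=12)
v[10] = 20  (first piece 3, then v[7]=14)
v[11] = 22  (first piece 3, then v[8]=16)
v[12] = 24  (first piece 3, then v[9]=18)
v[13] = 26  (first piece 3, then v[10]=20)
v[14] = 28  (first piece 3, then v[11]=22)
One optimal cutting: 4 + 4 + 3 + 3 → ¢8 + ¢8 + ¢6 + ¢6 = ¢28.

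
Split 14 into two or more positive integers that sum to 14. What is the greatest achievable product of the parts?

Define f[k] = max over 1≤i<k of i · max(k−i, f[k−i]); the inner max lets the remainder stay uncut if that's better.
f[2] = 1*max(1,0) = 1*1 = 1
f[3] = 1*max(2,1) = 1*2 = 2
f[4] = 2*max(2,1) = 2*2 = 4
f[5] = 2*max(3,2) = 2*3 = 6
f[6] = 3*max(3,2) = 3*3 = 9
f[7] = 2*max(5,6) = 2*6 = 12
f[8] = 2*max(6,9) = 2*9 = 18
f[9] = 3*max(6,9) = 3*9 = 27
f[10] = 2*max(8,18) = 2*18 = 36
f[11] = 2*max(9,27) = 2*27 = 54
f[12] = 3*max(9,27) = 3*27 = 81
f[13] = 2*max(11,54) = 2*54 = 108
f[14] = 2*max(12,81) = 2*81 = 162
One optimal split: 3 + 3 + 3 + 3 + 2; product 3*3*3*3*2 = 162.

162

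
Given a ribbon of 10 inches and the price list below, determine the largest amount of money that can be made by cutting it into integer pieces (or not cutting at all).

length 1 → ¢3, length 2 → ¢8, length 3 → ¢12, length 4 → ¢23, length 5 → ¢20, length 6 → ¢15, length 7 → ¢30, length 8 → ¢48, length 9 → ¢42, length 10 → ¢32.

Consider every possible first cut. v[k] is the best of p[i]+v[k−i] over all sellable i≤k.
v[1] = 3
v[2] = 8
v[3] = 12
v[4] = 23
v[5] = 26  (first piece 1, then v[4]=23)
v[6] = 31  (first piece 2, then v[4]=23)
v[7] = 35  (first piece 3, then v[4]=23)
v[8] = 48
v[9] = 51  (first piece 1, then v[8]=48)
v[10] = 56  (first piece 2, then v[8]=48)
One optimal cutting: 8 + 2 → ¢48 + ¢8 = ¢56.

56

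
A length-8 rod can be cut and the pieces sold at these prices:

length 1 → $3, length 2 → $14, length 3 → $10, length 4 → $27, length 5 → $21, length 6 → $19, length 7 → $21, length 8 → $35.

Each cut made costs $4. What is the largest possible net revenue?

Let v[k] be the best obtainable value from length k. For each k, try every first piece i and keep the best of price[i] + v[k−i] minus the 4 cut fee when i<k.
v[1] = 3
v[2] = max(3+3-4, 14+0) = 14
v[3] = max(3+14-4, 14+3-4, 10+0) = 13
v[4] = max(3+13-4, 14+14-4, 10+3-4, 27+0) = 27
v[5] = max(3+27-4, 14+13-4, 10+14-4, 27+3-4, 21+0) = 26
v[6] = max(3+26-4, 14+27-4, 10+13-4, 27+14-4, 21+3-4, 19+0) = 37
v[7] = max(3+37-4, 14+26-4, 10+27-4, …, 19+3-4, 21+0) = 36
v[8] = max(3+36-4, 14+37-4, 10+26-4, …, 21+3-4, 35+0) = 50
One optimal plan: pieces 4 + 4 (1 cut) → $54 − $4 = $50.

50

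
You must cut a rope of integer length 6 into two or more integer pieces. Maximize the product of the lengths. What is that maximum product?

9

Define m[k] = max over 1≤i<k of i · max(k−i, m[k−i]); the inner max lets the remainder stay uncut if that's better.
m[2] = 1*max(1,0) = 1*1 = 1
m[3] = 1*max(2,1) = 1*2 = 2
m[4] = 2*max(2,1) = 2*2 = 4
m[5] = 2*max(3,2) = 2*3 = 6
m[6] = 3*max(3,2) = 3*3 = 9
One optimal split: 3 + 3; product 3*3 = 9.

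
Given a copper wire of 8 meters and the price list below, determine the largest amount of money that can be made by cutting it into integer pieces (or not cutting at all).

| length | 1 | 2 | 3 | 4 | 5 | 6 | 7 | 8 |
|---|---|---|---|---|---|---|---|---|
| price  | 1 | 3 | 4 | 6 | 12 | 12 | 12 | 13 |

16

Let v[k] be the best obtainable value from length k. For each k, try every first piece i and keep the best of price[i] + v[k−i].
v[1] = 1
v[2] = max(1+1, 3+0) = 3
v[3] = max(1+3, 3+1, 4+0) = 4
v[4] = max(1+4, 3+3, 4+1, 6+0) = 6
v[5] = max(1+6, 3+4, 4+3, 6+1, 12+0) = 12
v[6] = max(1+12, 3+6, 4+4, 6+3, 12+1, 12+0) = 13
v[7] = max(1+13, 3+12, 4+6, …, 12+1, 12+0) = 15
v[8] = max(1+15, 3+13, 4+12, …, 12+1, 13+0) = 16
One optimal cutting: 5 + 2 + 1 → €12 + €3 + €1 = €16.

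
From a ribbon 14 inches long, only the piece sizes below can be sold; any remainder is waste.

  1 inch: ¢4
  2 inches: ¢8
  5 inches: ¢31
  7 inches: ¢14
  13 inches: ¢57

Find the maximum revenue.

Build best[k] bottom-up: best[k] = max over allowed piece i of (p[i] + best[k−i]).
best[1] = 4
best[2] = max(4+4, 8+0) = 8
best[3] = max(4+8, 8+4) = 12
best[4] = max(4+12, 8+8) = 16
best[5] = max(4+16, 8+12, 31+0) = 31
best[6] = max(4+31, 8+16, 31+4) = 35
best[7] = max(4+35, 8+31, 31+8, 14+0) = 39
best[8] = max(4+39, 8+35, 31+12, 14+4) = 43
best[9] = max(4+43, 8+39, 31+16, 14+8) = 47
best[10] = max(4+47, 8+43, 31+31, 14+12) = 62
best[11] = max(4+62, 8+47, 31+35, 14+16) = 66
best[12] = max(4+66, 8+62, 31+39, 14+31) = 70
best[13] = max(4+70, 8+66, 31+43, 14+35, 57+0) = 74
best[14] = max(4+74, 8+70, 31+47, 14+39, 57+4) = 78
One optimal cutting: 5 + 5 + 1 + 1 + 1 + 1 → ¢78.

78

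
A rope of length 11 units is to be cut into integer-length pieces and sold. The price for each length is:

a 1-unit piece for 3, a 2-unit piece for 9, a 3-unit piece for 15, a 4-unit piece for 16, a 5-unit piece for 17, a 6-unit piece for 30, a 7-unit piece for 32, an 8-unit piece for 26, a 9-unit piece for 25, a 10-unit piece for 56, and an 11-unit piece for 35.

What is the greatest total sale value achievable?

Let R[k] be the best obtainable value from length k. For each k, try every first piece i and keep the best of price[i] + R[k−i].
R[1] = 3
R[2] = max(3+3, 9+0) = 9
R[3] = max(3+9, 9+3, 15+0) = 15
R[4] = max(3+15, 9+9, 15+3, 16+0) = 18
R[5] = max(3+18, 9+15, 15+9, 16+3, 17+0) = 24
R[6] = max(3+24, 9+18, 15+15, 16+9, 17+3, 30+0) = 30
R[7] = max(3+30, 9+24, 15+18, …, 30+3, 32+0) = 33
R[8] = max(3+33, 9+30, 15+24, …, 32+3, 26+0) = 39
R[9] = max(3+39, 9+33, 15+30, …, 26+3, 25+0) = 45
R[10] = max(3+45, 9+39, 15+33, …, 25+3, 56+0) = 56
R[11] = max(3+56, 9+45, 15+39, …, 56+3, 35+0) = 59
One optimal cutting: 10 + 1 → 56 + 3 = 59.

59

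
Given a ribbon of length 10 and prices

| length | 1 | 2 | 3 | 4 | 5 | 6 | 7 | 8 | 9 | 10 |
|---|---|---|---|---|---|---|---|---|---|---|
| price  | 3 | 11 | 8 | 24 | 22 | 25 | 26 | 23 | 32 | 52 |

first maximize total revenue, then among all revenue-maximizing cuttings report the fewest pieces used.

3

Build r[k] bottom-up: r[k] = max over allowed piece i of (p[i] + r[k−i]).
r[1] = 3
r[2] = max(3+3, 11+0) = 11
r[3] = max(3+11, 11+3, 8+0) = 14
r[4] = max(3+14, 11+11, 8+3, 24+0) = 24
r[5] = max(3+24, 11+14, 8+11, 24+3, 22+0) = 27
r[6] = max(3+27, 11+24, 8+14, 24+11, 22+3, 25+0) = 35
r[7] = max(3+35, 11+27, 8+24, …, 25+3, 26+0) = 38
r[8] = max(3+38, 11+35, 8+27, …, 26+3, 23+0) = 48
r[9] = max(3+48, 11+38, 8+35, …, 23+3, 32+0) = 51
r[10] = max(3+51, 11+48, 8+38, …, 32+3, 52+0) = 59
Maximum revenue is ¢59.
Now minimize piece count subject to staying optimal: for each k, pieces[k] = 1 + min over i with p[i]+r[k−i]=r[k] of pieces[k−i].
pieces[7] = 3
pieces[8] = 2
pieces[9] = 3
pieces[10] = 3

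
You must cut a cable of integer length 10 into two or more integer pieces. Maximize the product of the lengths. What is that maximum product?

Define P[k] = max over 1≤i<k of i · max(k−i, P[k−i]); the inner max lets the remainder stay uncut if that's better.
Small cases: P[2]=1.
P[3] = max(1·2, 2·1) = 2
P[4] = max(1·3, 2·2, 3·1) = 4
P[5] = max(1·4, 2·3, 3·2, 4·1) = 6
P[6] = max(1·6, 2·4, 3·3, 4·2, 5·1) = 9
P[7] = max(1·9, 2·6, 3·4, 4·3, 5·2, 6·1) = 12
P[8] = max(1·12, 2·9, 3·6, …, 6·2, 7·1) = 18
P[9] = max(1·18, 2·12, 3·9, …, 7·2, 8·1) = 27
P[10] = max(1·27, 2·18, 3·12, …, 8·2, 9·1) = 36
One optimal split: 3 + 3 + 2 + 2; product 3·3·2·2 = 36.

36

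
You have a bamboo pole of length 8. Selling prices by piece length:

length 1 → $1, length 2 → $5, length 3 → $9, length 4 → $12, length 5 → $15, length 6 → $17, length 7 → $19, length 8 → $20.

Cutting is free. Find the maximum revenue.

24

Let v[k] be the best obtainable value from length k. For each k, try every first piece i and keep the best of price[i] + v[k−i].
v[1] = 1
v[2] = 5
v[3] = 9
v[4] = 12
v[5] = 15
v[6] = 18  (first piece 3, then v[3]=9)
v[7] = 21  (first piece 3, then v[4]=12)
v[8] = 24  (first piece 3, then v[5]=15)
One optimal cutting: 5 + 3 → $15 + $9 = $24.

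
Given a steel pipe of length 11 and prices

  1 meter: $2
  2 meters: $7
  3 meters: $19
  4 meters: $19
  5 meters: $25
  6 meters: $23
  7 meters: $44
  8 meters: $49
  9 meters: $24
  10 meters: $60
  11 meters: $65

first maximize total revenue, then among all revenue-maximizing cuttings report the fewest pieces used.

2

Consider every possible first cut. r[k] is the best of p[i]+r[k−i] over all sellable i≤k.
r[1] = 2
r[2] = max(2+2, 7+0) = 7
r[3] = max(2+7, 7+2, 19+0) = 19
r[4] = max(2+19, 7+7, 19+2, 19+0) = 21
r[5] = max(2+21, 7+19, 19+7, 19+2, 25+0) = 26
r[6] = max(2+26, 7+21, 19+19, 19+7, 25+2, 23+0) = 38
r[7] = max(2+38, 7+26, 19+21, …, 23+2, 44+0) = 44
r[8] = max(2+44, 7+38, 19+26, …, 44+2, 49+0) = 49
r[9] = max(2+49, 7+44, 19+38, …, 49+2, 24+0) = 57
r[10] = max(2+57, 7+49, 19+44, …, 24+2, 60+0) = 63
r[11] = max(2+63, 7+57, 19+49, …, 60+2, 65+0) = 68
Maximum revenue is $68.
Now minimize piece count subject to staying optimal: for each k, pieces[k] = 1 + min over i with p[i]+r[k−i]=r[k] of pieces[k−i].
pieces[8] = 1
pieces[9] = 3
pieces[10] = 2
pieces[11] = 2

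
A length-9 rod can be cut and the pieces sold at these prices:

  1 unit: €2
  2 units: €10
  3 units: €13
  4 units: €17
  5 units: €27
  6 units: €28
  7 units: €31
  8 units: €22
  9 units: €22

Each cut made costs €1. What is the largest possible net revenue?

45

Consider every possible first cut. v[k] is the best of p[i]+v[k−i] over all sellable i≤k, charging 1 whenever i<k.
v[1] = 2
v[2] = 10
v[3] = 13
v[4] = 19  (first piece 2, then v[2]=10)
v[5] = 27
v[6] = 28  (first piece 1, then v[5]=27)
v[7] = 36  (first piece 2, then v[5]=27)
v[8] = 39  (first piece 3, then v[5]=27)
v[9] = 45  (first piece 2, then v[7]=36)
One optimal plan: pieces 5 + 2 + 2 (2 cuts) → €47 − €2 = €45.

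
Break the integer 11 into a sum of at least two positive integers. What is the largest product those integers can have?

Let g[k] be the best product for length k (with at least one cut). For each first piece i, the rest contributes max(k−i, g[k−i]).
g[2] = 1×max(1,0) = 1×1 = 1
g[3] = 1×max(2,1) = 1×2 = 2
g[4] = 2×max(2,1) = 2×2 = 4
g[5] = 2×max(3,2) = 2×3 = 6
g[6] = 3×max(3,2) = 3×3 = 9
g[7] = 2×max(5,6) = 2×6 = 12
g[8] = 2×max(6,9) = 2×9 = 18
g[9] = 3×max(6,9) = 3×9 = 27
g[10] = 2×max(8,18) = 2×18 = 36
g[11] = 2×max(9,27) = 2×27 = 54
One optimal split: 3 + 3 + 3 + 2; product 3×3×3×2 = 54.

54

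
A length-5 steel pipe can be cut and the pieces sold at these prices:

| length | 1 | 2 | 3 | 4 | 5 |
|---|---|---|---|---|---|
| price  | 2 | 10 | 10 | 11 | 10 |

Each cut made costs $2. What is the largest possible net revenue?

18

Let r[k] be the best obtainable value from length k. For each k, try every first piece i and keep the best of price[i] + r[k−i] minus the 2 cut fee when i<k.
r[1] = 2
r[2] = max(2+2-2, 10+0) = 10
r[3] = max(2+10-2, 10+2-2, 10+0) = 10
r[4] = max(2+10-2, 10+10-2, 10+2-2, 11+0) = 18
r[5] = max(2+18-2, 10+10-2, 10+10-2, 11+2-2, 10+0) = 18
One optimal plan: pieces 2 + 2 + 1 (2 cuts) → $22 − $4 = $18.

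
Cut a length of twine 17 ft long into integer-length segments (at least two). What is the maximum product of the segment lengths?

486

Let prod[k] be the best product for length k (with at least one cut). For each first piece i, the rest contributes max(k−i, prod[k−i]).
prod[2] = 1×max(1,0) = 1×1 = 1
prod[3] = 1×max(2,1) = 1×2 = 2
prod[4] = 2×max(2,1) = 2×2 = 4
prod[5] = 2×max(3,2) = 2×3 = 6
prod[6] = 3×max(3,2) = 3×3 = 9
prod[7] = 2×max(5,6) = 2×6 = 12
prod[8] = 2×max(6,9) = 2×9 = 18
prod[9] = 3×max(6,9) = 3×9 = 27
prod[10] = 2×max(8,18) = 2×18 = 36
prod[11] = 2×max(9,27) = 2×27 = 54
prod[12] = 3×max(9,27) = 3×27 = 81
prod[13] = 2×max(11,54) = 2×54 = 108
prod[14] = 2×max(12,81) = 2×81 = 162
prod[15] = 3×max(12,81) = 3×81 = 243
prod[16] = 2×max(14,162) = 2×162 = 324
prod[17] = 2×max(15,243) = 2×243 = 486
One optimal split: 3 + 3 + 3 + 3 + 3 + 2; product 3×3×3×3×3×2 = 486.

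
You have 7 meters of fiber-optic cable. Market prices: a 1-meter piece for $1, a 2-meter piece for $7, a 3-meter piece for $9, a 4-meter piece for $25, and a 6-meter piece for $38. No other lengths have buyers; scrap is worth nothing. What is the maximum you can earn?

39

Let f[k] be the best obtainable value from length k. For each k, try every first piece i and keep the best of price[i] + f[k−i].
f[1] = 1
f[2] = max(1+1, 7+0) = 7
f[3] = max(1+7, 7+1, 9+0) = 9
f[4] = max(1+9, 7+7, 9+1, 25+0) = 25
f[5] = max(1+25, 7+9, 9+7, 25+1) = 26
f[6] = max(1+26, 7+25, 9+9, 25+7, 38+0) = 38
f[7] = max(1+38, 7+26, 9+25, 25+9, 38+1) = 39
One optimal cutting: 6 + 1 → $39.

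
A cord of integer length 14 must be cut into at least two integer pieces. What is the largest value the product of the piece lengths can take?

162

Let P[k] be the best product for length k (with at least one cut). For each first piece i, the rest contributes max(k−i, P[k−i]).
P[2] = 1*max(1,0) = 1*1 = 1
P[3] = max(1*2, 2*1) = 2
P[4] = max(1*3, 2*2, 3*1) = 4
P[5] = max(1*4, 2*3, 3*2, 4*1) = 6
P[6] = max(1*6, 2*4, 3*3, 4*2, 5*1) = 9
P[7] = max(1*9, 2*6, 3*4, 4*3, 5*2, 6*1) = 12
P[8] = max(1*12, 2*9, 3*6, …, 6*2, 7*1) = 18
P[9] = max(1*18, 2*12, 3*9, …, 7*2, 8*1) = 27
P[10] = max(1*27, 2*18, 3*12, …, 8*2, 9*1) = 36
P[11] = max(1*36, 2*27, 3*18, …, 9*2, 10*1) = 54
P[12] = max(1*54, 2*36, 3*27, …, 10*2, 11*1) = 81
P[13] = max(1*81, 2*54, 3*36, …, 11*2, 12*1) = 108
P[14] = max(1*108, 2*81, 3*54, …, 12*2, 13*1) = 162
One optimal split: 3 + 3 + 3 + 3 + 2; product 3*3*3*3*2 = 162.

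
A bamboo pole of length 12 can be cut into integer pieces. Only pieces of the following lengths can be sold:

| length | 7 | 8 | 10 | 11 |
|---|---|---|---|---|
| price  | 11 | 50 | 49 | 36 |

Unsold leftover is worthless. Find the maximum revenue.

Build f[k] bottom-up: f[k] = max over allowed piece i of (p[i] + f[k−i]).
f[1] = 0
f[2] = 0
f[3] = 0
f[4] = 0
f[5] = 0
f[6] = 0
f[7] = 11
f[8] = 50
f[9] = 50
f[10] = 50
f[11] = 50
f[12] = 50
One optimal cutting: pieces 8 with 4 feet of scrap → $50.

50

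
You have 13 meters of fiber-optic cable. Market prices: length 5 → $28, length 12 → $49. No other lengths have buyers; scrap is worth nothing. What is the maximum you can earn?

56

Let r[k] be the best obtainable value from length k. For each k, try every first piece i and keep the best of price[i] + r[k−i].
r[1] = 0
r[2] = 0
r[3] = 0
r[4] = 0
r[5] = 28
r[6] = 28
r[7] = 28
r[8] = 28
r[9] = 28
r[10] = 56  (first piece 5, then r[5]=28)
r[11] = 56
r[12] = max(28+28, 49+0) = 56
r[13] = max(28+28, 49+0) = 56
One optimal cutting: pieces 5 + 5 with 3 meters of scrap → $56.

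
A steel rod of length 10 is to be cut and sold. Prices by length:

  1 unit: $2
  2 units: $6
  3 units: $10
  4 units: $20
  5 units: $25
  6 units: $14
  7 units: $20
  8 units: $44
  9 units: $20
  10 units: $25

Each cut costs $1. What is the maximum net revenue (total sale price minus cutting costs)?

Let v[k] be the best obtainable value from length k. For each k, try every first piece i and keep the best of price[i] + v[k−i] minus the 1 cut fee when i<k.
v[1] = 2
v[2] = 6
v[3] = 10
v[4] = 20
v[5] = 25
v[6] = 26  (first piece 1, then v[5]=25)
v[7] = 30  (first piece 2, then v[5]=25)
v[8] = 44
v[9] = 45  (first piece 1, then v[8]=44)
v[10] = 49  (first piece 2, then v[8]=44)
One optimal plan: pieces 8 + 2 (1 cut) → $50 − $1 = $49.

49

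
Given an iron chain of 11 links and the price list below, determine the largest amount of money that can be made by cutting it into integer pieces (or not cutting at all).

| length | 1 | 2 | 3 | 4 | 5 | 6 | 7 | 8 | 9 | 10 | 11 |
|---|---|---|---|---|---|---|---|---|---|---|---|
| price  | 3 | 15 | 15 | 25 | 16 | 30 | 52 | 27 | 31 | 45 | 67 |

Let v[k] be the best obtainable value from length k. For each k, try every first piece i and keep the best of price[i] + v[k−i].
v[1] = 3
v[2] = 15
v[3] = 18  (first piece 1, then v[2]=15)
v[4] = 30  (first piece 2, then v[2]=15)
v[5] = 33  (first piece 1, then v[4]=30)
v[6] = 45  (first piece 2, then v[4]=30)
v[7] = 52
v[8] = 60  (first piece 2, then v[6]=45)
v[9] = 67  (first piece 2, then v[7]=52)
v[10] = 75  (first piece 2, then v[8]=60)
v[11] = 82  (first piece 2, then v[9]=67)
One optimal cutting: 7 + 2 + 2 → $52 + $15 + $15 = $82.

82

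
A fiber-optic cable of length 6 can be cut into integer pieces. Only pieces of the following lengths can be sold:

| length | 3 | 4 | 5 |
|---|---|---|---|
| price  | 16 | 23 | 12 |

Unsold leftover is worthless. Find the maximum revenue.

Consider every possible first cut. r[k] is the best of p[i]+r[k−i] over all sellable i≤k.
r[1] = 0
r[2] = 0
r[3] = 16
r[4] = 23
r[5] = 23
r[6] = 32  (first piece 3, then r[3]=16)
One optimal cutting: 3 + 3 → $32.

32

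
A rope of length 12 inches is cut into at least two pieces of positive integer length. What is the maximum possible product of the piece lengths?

81

Fill f[k] for k=2..12: at each k try every first piece i and multiply by the better of (k−i) uncut or f[k−i].
Small cases: f[2]=1, f[3]=2, f[4]=4.
f[5] = max(1×4, 2×3, 3×2, 4×1) = 6
f[6] = max(1×6, 2×4, 3×3, 4×2, 5×1) = 9
f[7] = max(1×9, 2×6, 3×4, 4×3, 5×2, 6×1) = 12
f[8] = max(1×12, 2×9, 3×6, …, 6×2, 7×1) = 18
f[9] = max(1×18, 2×12, 3×9, …, 7×2, 8×1) = 27
f[10] = max(1×27, 2×18, 3×12, …, 8×2, 9×1) = 36
f[11] = max(1×36, 2×27, 3×18, …, 9×2, 10×1) = 54
f[12] = max(1×54, 2×36, 3×27, …, 10×2, 11×1) = 81
One optimal split: 3 + 3 + 3 + 3; product 3×3×3×3 = 81.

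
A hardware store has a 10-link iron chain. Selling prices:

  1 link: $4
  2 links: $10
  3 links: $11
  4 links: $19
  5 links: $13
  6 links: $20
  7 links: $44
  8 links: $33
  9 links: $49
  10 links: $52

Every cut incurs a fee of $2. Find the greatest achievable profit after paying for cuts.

Consider every possible first cut. r[k] is the best of p[i]+r[k−i] over all sellable i≤k, charging 2 whenever i<k.
r[1] = 4
r[2] = max(4+4-2, 10+0) = 10
r[3] = max(4+10-2, 10+4-2, 11+0) = 12
r[4] = max(4+12-2, 10+10-2, 11+4-2, 19+0) = 19
r[5] = max(4+19-2, 10+12-2, 11+10-2, 19+4-2, 13+0) = 21
r[6] = max(4+21-2, 10+19-2, 11+12-2, 19+10-2, 13+4-2, 20+0) = 27
r[7] = max(4+27-2, 10+21-2, 11+19-2, …, 20+4-2, 44+0) = 44
r[8] = max(4+44-2, 10+27-2, 11+21-2, …, 44+4-2, 33+0) = 46
r[9] = max(4+46-2, 10+44-2, 11+27-2, …, 33+4-2, 49+0) = 52
r[10] = max(4+52-2, 10+46-2, 11+44-2, …, 49+4-2, 52+0) = 54
One optimal plan: pieces 7 + 2 + 1 (2 cuts) → $58 − $4 = $54.

54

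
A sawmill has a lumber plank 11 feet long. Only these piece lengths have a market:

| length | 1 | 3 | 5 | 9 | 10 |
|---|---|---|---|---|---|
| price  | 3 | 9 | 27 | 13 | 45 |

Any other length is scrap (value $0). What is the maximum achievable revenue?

57

Build r[k] bottom-up: r[k] = max over allowed piece i of (p[i] + r[k−i]).
r[1] = 3
r[2] = 6  (first piece 1, then r[1]=3)
r[3] = 9  (first piece 1, then r[2]=6)
r[4] = 12  (first piece 1, then r[3]=9)
r[5] = 27
r[6] = 30  (first piece 1, then r[5]=27)
r[7] = 33  (first piece 1, then r[6]=30)
r[8] = 36  (first piece 1, then r[7]=33)
r[9] = 39  (first piece 1, then r[8]=36)
r[10] = 54  (first piece 5, then r[5]=27)
r[11] = 57  (first piece 1, then r[10]=54)
One optimal cutting: 5 + 5 + 1 → $57.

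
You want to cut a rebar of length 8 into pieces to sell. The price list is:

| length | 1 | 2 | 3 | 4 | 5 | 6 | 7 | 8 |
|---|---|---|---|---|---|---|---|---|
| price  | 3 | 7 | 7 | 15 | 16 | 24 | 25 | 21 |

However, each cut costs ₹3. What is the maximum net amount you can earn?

28

Build v[k] bottom-up: v[k] = max over allowed piece i of (p[i] + v[k−i]) − 3 per cut.
v[1] = 3
v[2] = max(3+3-3, 7+0) = 7
v[3] = max(3+7-3, 7+3-3, 7+0) = 7
v[4] = max(3+7-3, 7+7-3, 7+3-3, 15+0) = 15
v[5] = max(3+15-3, 7+7-3, 7+7-3, 15+3-3, 16+0) = 16
v[6] = max(3+16-3, 7+15-3, 7+7-3, 15+7-3, 16+3-3, 24+0) = 24
v[7] = max(3+24-3, 7+16-3, 7+15-3, …, 24+3-3, 25+0) = 25
v[8] = max(3+25-3, 7+24-3, 7+16-3, …, 25+3-3, 21+0) = 28
One optimal plan: pieces 6 + 2 (1 cut) → ₹31 − ₹3 = ₹28.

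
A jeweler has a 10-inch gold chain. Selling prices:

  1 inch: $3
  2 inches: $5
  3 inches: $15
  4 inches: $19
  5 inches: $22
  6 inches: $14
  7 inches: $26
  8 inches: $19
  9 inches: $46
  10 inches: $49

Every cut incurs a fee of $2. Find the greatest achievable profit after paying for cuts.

Consider every possible first cut. r[k] is the best of p[i]+r[k−i] over all sellable i≤k, charging 2 whenever i<k.
r[1] = 3
r[2] = 5
r[3] = 15
r[4] = 19
r[5] = 22
r[6] = 28  (first piece 3, then r[3]=15)
r[7] = 32  (first piece 3, then r[4]=19)
r[8] = 36  (first piece 4, then r[4]=19)
r[9] = 46
r[10] = 49
Best is to make no cuts and sell whole for $49.

49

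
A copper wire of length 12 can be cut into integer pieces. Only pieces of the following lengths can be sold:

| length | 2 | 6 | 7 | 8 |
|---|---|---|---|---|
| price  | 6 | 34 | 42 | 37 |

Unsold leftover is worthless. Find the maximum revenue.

Build f[k] bottom-up: f[k] = max over allowed piece i of (p[i] + f[k−i]).
f[1] = 0
f[2] = 6
f[3] = 6
f[4] = 12  (first piece 2, then f[2]=6)
f[5] = 12
f[6] = max(6+12, 34+0) = 34
f[7] = max(6+12, 34+0, 42+0) = 42
f[8] = max(6+34, 34+6, 42+0, 37+0) = 42
f[9] = max(6+42, 34+6, 42+6, 37+0) = 48
f[10] = max(6+42, 34+12, 42+6, 37+6) = 48
f[11] = max(6+48, 34+12, 42+12, 37+6) = 54
f[12] = max(6+48, 34+34, 42+12, 37+12) = 68
One optimal cutting: 6 + 6 → €68.

68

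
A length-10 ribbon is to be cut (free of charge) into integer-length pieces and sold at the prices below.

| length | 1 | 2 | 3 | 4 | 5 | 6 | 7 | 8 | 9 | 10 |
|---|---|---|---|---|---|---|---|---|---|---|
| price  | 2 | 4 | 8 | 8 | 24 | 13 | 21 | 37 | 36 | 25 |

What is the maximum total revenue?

48

Build R[k] bottom-up: R[k] = max over allowed piece i of (p[i] + R[k−i]).
R[1] = 2
R[2] = 4  (first piece 1, then R[1]=2)
R[3] = 8
R[4] = 10  (first piece 1, then R[3]=8)
R[5] = 24
R[6] = 26  (first piece 1, then R[5]=24)
R[7] = 28  (first piece 1, then R[6]=26)
R[8] = 37
R[9] = 39  (first piece 1, then R[8]=37)
R[10] = 48  (first piece 5, then R[5]=24)
One optimal cutting: 5 + 5 → ¢24 + ¢24 = ¢48.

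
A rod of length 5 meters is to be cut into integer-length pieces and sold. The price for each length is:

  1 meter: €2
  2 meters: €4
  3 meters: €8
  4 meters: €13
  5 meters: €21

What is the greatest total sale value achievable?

21

Let r[k] be the best obtainable value from length k. For each k, try every first piece i and keep the best of price[i] + r[k−i].
r[1] = 2
r[2] = max(2+2, 4+0) = 4
r[3] = max(2+4, 4+2, 8+0) = 8
r[4] = max(2+8, 4+4, 8+2, 13+0) = 13
r[5] = max(2+13, 4+8, 8+4, 13+2, 21+0) = 21
Best is to sell the whole 5-meter piece uncut for €21.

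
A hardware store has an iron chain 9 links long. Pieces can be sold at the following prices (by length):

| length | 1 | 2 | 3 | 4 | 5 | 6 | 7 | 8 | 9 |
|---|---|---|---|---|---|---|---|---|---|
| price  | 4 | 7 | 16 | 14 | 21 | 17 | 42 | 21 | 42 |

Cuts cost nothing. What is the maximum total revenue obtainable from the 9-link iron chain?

Let best[k] be the best obtainable value from length k. For each k, try every first piece i and keep the best of price[i] + best[k−i].
best[1] = 4
best[2] = max(4+4, 7+0) = 8
best[3] = max(4+8, 7+4, 16+0) = 16
best[4] = max(4+16, 7+8, 16+4, 14+0) = 20
best[5] = max(4+20, 7+16, 16+8, 14+4, 21+0) = 24
best[6] = max(4+24, 7+20, 16+16, 14+8, 21+4, 17+0) = 32
best[7] = max(4+32, 7+24, 16+20, …, 17+4, 42+0) = 42
best[8] = max(4+42, 7+32, 16+24, …, 42+4, 21+0) = 46
best[9] = max(4+46, 7+42, 16+32, …, 21+4, 42+0) = 50
One optimal cutting: 7 + 1 + 1 → $42 + $4 + $4 = $50.

50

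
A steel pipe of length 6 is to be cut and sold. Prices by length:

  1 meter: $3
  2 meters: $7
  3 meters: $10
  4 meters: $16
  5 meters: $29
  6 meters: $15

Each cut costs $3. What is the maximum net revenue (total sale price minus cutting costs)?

Build net[k] bottom-up: net[k] = max over allowed piece i of (p[i] + net[k−i]) − 3 per cut.
net[1] = 3
net[2] = max(3+3-3, 7+0) = 7
net[3] = max(3+7-3, 7+3-3, 10+0) = 10
net[4] = max(3+10-3, 7+7-3, 10+3-3, 16+0) = 16
net[5] = max(3+16-3, 7+10-3, 10+7-3, 16+3-3, 29+0) = 29
net[6] = max(3+29-3, 7+16-3, 10+10-3, 16+7-3, 29+3-3, 15+0) = 29
One optimal plan: pieces 5 + 1 (1 cut) → $32 − $3 = $29.

29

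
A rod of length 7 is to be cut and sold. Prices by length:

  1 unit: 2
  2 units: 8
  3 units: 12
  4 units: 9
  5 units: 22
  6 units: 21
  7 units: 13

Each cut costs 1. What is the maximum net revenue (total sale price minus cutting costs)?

Build v[k] bottom-up: v[k] = max over allowed piece i of (p[i] + v[k−i]) − 1 per cut.
v[1] = 2
v[2] = max(2+2-1, 8+0) = 8
v[3] = max(2+8-1, 8+2-1, 12+0) = 12
v[4] = max(2+12-1, 8+8-1, 12+2-1, 9+0) = 15
v[5] = max(2+15-1, 8+12-1, 12+8-1, 9+2-1, 22+0) = 22
v[6] = max(2+22-1, 8+15-1, 12+12-1, 9+8-1, 22+2-1, 21+0) = 23
v[7] = max(2+23-1, 8+22-1, 12+15-1, …, 21+2-1, 13+0) = 29
One optimal plan: pieces 5 + 2 (1 cut) → 30 − 1 = 29.

29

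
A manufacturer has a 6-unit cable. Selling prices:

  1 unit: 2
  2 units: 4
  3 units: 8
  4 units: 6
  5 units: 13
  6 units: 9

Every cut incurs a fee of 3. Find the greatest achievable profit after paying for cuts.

Build v[k] bottom-up: v[k] = max over allowed piece i of (p[i] + v[k−i]) − 3 per cut.
v[1] = 2
v[2] = max(2+2-3, 4+0) = 4
v[3] = max(2+4-3, 4+2-3, 8+0) = 8
v[4] = max(2+8-3, 4+4-3, 8+2-3, 6+0) = 7
v[5] = max(2+7-3, 4+8-3, 8+4-3, 6+2-3, 13+0) = 13
v[6] = max(2+13-3, 4+7-3, 8+8-3, 6+4-3, 13+2-3, 9+0) = 13
One optimal plan: pieces 3 + 3 (1 cut) → 16 − 3 = 13.

13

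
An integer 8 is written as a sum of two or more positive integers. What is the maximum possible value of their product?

18

Define m[k] = max over 1≤i<k of i · max(k−i, m[k−i]); the inner max lets the remainder stay uncut if that's better.
Small cases: m[2]=1.
m[3] = max(1×2, 2×1) = 2
m[4] = max(1×3, 2×2, 3×1) = 4
m[5] = max(1×4, 2×3, 3×2, 4×1) = 6
m[6] = max(1×6, 2×4, 3×3, 4×2, 5×1) = 9
m[7] = max(1×9, 2×6, 3×4, 4×3, 5×2, 6×1) = 12
m[8] = max(1×12, 2×9, 3×6, …, 6×2, 7×1) = 18
One optimal split: 3 + 3 + 2; product 3×3×2 = 18.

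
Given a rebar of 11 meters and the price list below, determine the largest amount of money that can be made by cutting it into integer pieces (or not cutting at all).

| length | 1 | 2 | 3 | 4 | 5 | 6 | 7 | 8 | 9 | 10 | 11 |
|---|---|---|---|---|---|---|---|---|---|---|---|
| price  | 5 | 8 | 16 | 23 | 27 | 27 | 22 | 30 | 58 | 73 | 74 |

78

Build v[k] bottom-up: v[k] = max over allowed piece i of (p[i] + v[k−i]).
v[1] = 5
v[2] = max(5+5, 8+0) = 10
v[3] = max(5+10, 8+5, 16+0) = 16
v[4] = max(5+16, 8+10, 16+5, 23+0) = 23
v[5] = max(5+23, 8+16, 16+10, 23+5, 27+0) = 28
v[6] = max(5+28, 8+23, 16+16, 23+10, 27+5, 27+0) = 33
v[7] = max(5+33, 8+28, 16+23, …, 27+5, 22+0) = 39
v[8] = max(5+39, 8+33, 16+28, …, 22+5, 30+0) = 46
v[9] = max(5+46, 8+39, 16+33, …, 30+5, 58+0) = 58
v[10] = max(5+58, 8+46, 16+39, …, 58+5, 73+0) = 73
v[11] = max(5+73, 8+58, 16+46, …, 73+5, 74+0) = 78
One optimal cutting: 10 + 1 → ₹73 + ₹5 = ₹78.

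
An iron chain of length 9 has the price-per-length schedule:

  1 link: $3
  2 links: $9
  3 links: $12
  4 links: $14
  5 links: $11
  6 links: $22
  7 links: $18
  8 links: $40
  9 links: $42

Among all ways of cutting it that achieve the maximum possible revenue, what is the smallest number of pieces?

Build r[k] bottom-up: r[k] = max over allowed piece i of (p[i] + r[k−i]).
r[1] = 3
r[2] = 9
r[3] = 12  (first piece 1, then r[2]=9)
r[4] = 18  (first piece 2, then r[2]=9)
r[5] = 21  (first piece 1, then r[4]=18)
r[6] = 27  (first piece 2, then r[4]=18)
r[7] = 30  (first piece 1, then r[6]=27)
r[8] = 40
r[9] = 43  (first piece 1, then r[8]=40)
Maximum revenue is $43.
Now minimize piece count subject to staying optimal: for each k, pieces[k] = 1 + min over i with p[i]+r[k−i]=r[k] of pieces[k−i].
pieces[6] = 3
pieces[7] = 3
pieces[8] = 1
pieces[9] = 2

2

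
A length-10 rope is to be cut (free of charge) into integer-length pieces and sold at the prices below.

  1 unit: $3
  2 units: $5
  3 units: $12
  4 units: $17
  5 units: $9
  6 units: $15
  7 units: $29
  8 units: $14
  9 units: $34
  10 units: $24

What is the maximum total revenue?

41

Consider every possible first cut. v[k] is the best of p[i]+v[k−i] over all sellable i≤k.
v[1] = 3
v[2] = max(3+3, 5+0) = 6
v[3] = max(3+6, 5+3, 12+0) = 12
v[4] = max(3+12, 5+6, 12+3, 17+0) = 17
v[5] = max(3+17, 5+12, 12+6, 17+3, 9+0) = 20
v[6] = max(3+20, 5+17, 12+12, 17+6, 9+3, 15+0) = 24
v[7] = max(3+24, 5+20, 12+17, …, 15+3, 29+0) = 29
v[8] = max(3+29, 5+24, 12+20, …, 29+3, 14+0) = 34
v[9] = max(3+34, 5+29, 12+24, …, 14+3, 34+0) = 37
v[10] = max(3+37, 5+34, 12+29, …, 34+3, 24+0) = 41
One optimal cutting: 4 + 3 + 3 → $17 + $12 + $12 = $41.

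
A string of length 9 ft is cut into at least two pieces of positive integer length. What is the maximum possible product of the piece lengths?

27

Let P[k] be the best product for length k (with at least one cut). For each first piece i, the rest contributes max(k−i, P[k−i]).
P[2] = 1·max(1,0) = 1·1 = 1
P[3] = 1·max(2,1) = 1·2 = 2
P[4] = 2·max(2,1) = 2·2 = 4
P[5] = 2·max(3,2) = 2·3 = 6
P[6] = 3·max(3,2) = 3·3 = 9
P[7] = 2·max(5,6) = 2·6 = 12
P[8] = 2·max(6,9) = 2·9 = 18
P[9] = 3·max(6,9) = 3·9 = 27
One optimal split: 3 + 3 + 3; product 3·3·3 = 27.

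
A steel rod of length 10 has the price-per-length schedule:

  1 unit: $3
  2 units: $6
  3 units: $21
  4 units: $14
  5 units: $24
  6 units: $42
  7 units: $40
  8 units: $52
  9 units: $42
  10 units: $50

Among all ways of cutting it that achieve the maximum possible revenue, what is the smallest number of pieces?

3

Let r[k] be the best obtainable value from length k. For each k, try every first piece i and keep the best of price[i] + r[k−i].
r[1] = 3
r[2] = max(3+3, 6+0) = 6
r[3] = max(3+6, 6+3, 21+0) = 21
r[4] = max(3+21, 6+6, 21+3, 14+0) = 24
r[5] = max(3+24, 6+21, 21+6, 14+3, 24+0) = 27
r[6] = max(3+27, 6+24, 21+21, 14+6, 24+3, 42+0) = 42
r[7] = max(3+42, 6+27, 21+24, …, 42+3, 40+0) = 45
r[8] = max(3+45, 6+42, 21+27, …, 40+3, 52+0) = 52
r[9] = max(3+52, 6+45, 21+42, …, 52+3, 42+0) = 63
r[10] = max(3+63, 6+52, 21+45, …, 42+3, 50+0) = 66
Maximum revenue is $66.
Now minimize piece count subject to staying optimal: for each k, pieces[k] = 1 + min over i with p[i]+r[k−i]=r[k] of pieces[k−i].
pieces[7] = 2
pieces[8] = 1
pieces[9] = 2
pieces[10] = 3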